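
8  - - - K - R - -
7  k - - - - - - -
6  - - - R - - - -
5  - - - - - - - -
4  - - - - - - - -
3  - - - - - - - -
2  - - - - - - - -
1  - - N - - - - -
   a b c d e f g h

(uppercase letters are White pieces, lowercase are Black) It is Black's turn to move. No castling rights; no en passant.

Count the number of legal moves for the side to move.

Black to move; king on a7.
In check: no.
Legal moves: Kb8, Ka8, Kb7.
Count: 3.

3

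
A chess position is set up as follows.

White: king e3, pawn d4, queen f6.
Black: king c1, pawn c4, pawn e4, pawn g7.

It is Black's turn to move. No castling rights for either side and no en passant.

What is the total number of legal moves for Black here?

8

Black to move; king on c1.
In check: no.
Legal moves: Kc2, Kb2, Kd1, Kb1, gxf6, g6, c3, g5.
Count: 8.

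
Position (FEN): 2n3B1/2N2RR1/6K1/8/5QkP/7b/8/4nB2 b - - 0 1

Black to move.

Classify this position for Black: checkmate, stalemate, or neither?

Black to move; black king on g4.
In check: yes, from the white queen on f4.
King squares — f3: attacked by Qf4; g3: attacked by Qf4; h3: own bishop; f4: attacked by Rf7; h4: attacked by Qf4; f5: attacked by Qf4; g5: attacked by Qf4; h5: attacked by Kg6.
Legal moves for Black: none.
In check with no legal moves → checkmate.

checkmate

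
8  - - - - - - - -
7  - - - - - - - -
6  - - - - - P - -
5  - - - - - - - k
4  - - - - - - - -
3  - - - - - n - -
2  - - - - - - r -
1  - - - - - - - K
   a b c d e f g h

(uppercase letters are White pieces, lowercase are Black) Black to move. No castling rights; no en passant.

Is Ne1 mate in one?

After Ne1: white king on h1; in check: no.
White is not in check, so this cannot be checkmate.

no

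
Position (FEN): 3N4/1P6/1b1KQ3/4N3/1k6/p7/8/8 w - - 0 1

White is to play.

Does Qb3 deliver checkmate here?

After Qb3: black king on b4; in check: yes, from the white queen on b3.
Black has 2 legal replies: Ka5, Kxb3.
In check but a legal move exists → not checkmate.

no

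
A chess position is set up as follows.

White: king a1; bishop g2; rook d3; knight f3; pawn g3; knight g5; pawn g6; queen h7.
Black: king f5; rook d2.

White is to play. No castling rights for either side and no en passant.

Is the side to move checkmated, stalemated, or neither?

neither

White to move; white king on a1.
In check: no.
Legal moves for White include: Qh8, Qg8, Qg7, Qf7+, Qe7, Qd7+, Qc7, Qb7, Qa7, Qh6, Qh5, Qh4, Qh3+, Qh2, Qh1, Nf7, Ne6, Ne4, ... (list truncated; more exist).
White has legal moves and is not in check → neither.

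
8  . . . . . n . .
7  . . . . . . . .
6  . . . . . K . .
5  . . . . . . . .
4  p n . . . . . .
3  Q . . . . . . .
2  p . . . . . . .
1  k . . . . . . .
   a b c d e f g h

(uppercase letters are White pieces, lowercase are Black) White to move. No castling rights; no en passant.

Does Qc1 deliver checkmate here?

yes

After Qc1: black king on a1; in check: yes, from the white queen on c1.
King squares — b1: attacked by Qc1; a2: own pawn; b2: attacked by Qc1.
Black has no legal moves → checkmate.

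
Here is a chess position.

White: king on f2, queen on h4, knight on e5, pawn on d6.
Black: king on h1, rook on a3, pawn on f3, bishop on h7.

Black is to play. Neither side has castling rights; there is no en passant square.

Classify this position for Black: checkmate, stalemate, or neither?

checkmate

Black to move; black king on h1.
In check: yes, from the white queen on h4.
King squares — g1: attacked by Kf2; g2: attacked by Kf2; h2: attacked by Qh4.
Legal moves for Black: none.
In check with no legal moves → checkmate.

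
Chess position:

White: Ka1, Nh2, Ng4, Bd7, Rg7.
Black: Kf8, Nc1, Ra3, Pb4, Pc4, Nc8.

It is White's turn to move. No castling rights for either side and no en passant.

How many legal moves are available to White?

2

White to move; king on a1.
In check: yes, from the black rook on a3.
Legal moves: Kb2, Kb1.
Count: 2.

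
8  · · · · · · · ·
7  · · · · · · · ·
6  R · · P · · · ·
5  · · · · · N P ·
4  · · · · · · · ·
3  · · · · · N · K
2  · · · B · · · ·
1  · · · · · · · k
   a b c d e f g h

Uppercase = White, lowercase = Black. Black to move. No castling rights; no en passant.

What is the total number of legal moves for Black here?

Black to move; king on h1.
In check: no.
Legal moves: none.
Count: 0.

0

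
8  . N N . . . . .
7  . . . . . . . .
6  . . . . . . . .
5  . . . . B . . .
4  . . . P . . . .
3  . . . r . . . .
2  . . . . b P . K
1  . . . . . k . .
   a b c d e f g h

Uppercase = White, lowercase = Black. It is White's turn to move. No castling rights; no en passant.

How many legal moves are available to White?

18

White to move; king on h2.
In check: no.
Legal moves: Ne7, Na7, Nd6, Nb6, Nd7, Nc6, Na6, Bh8, Bg7, Bc7, Bf6, Bd6, Bf4, Bg3, Kh1, d5, f3, f4.
Count: 18.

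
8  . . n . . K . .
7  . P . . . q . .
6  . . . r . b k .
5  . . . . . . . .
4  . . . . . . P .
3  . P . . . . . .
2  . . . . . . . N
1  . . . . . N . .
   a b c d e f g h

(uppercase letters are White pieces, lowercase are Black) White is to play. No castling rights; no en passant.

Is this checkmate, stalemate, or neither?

White to move; white king on f8.
In check: yes, from the black queen on f7.
King squares — e7: attacked by Bf6; f7: attacked by Kg6; g7: attacked by Bf6; e8: attacked by Qf7; g8: attacked by Qf7.
Legal moves for White: none.
In check with no legal moves → checkmate.

checkmate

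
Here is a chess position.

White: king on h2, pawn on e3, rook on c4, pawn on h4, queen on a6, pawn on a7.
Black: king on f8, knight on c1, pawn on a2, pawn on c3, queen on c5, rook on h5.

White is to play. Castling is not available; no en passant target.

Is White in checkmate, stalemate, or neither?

White to move; white king on h2.
In check: no.
Legal moves for White include: Qc8+, Qb7, Qh6+, Qg6, Qf6+, Qe6, Qd6+, Qc6, Qb6, Qb5, Qa5, Qa4, Qa3, Qxa2, Rxc5, Rg4, Rf4+, Re4, ... (list truncated; more exist).
White has legal moves and is not in check → neither.

neither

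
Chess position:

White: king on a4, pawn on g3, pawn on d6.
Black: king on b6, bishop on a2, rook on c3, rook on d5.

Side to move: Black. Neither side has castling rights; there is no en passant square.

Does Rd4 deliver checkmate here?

yes

After Rd4: white king on a4; in check: yes, from the black rook on d4.
King squares — a3: attacked by Rc3; b3: attacked by Ba2; b4: attacked by Rd4; a5: attacked by Kb6; b5: attacked by Kb6.
White has no legal moves → checkmate.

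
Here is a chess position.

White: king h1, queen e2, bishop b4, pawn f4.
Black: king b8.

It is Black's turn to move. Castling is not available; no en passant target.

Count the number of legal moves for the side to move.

Black to move; king on b8.
In check: no.
Legal moves: Kc8, Ka8, Kc7, Kb7, Ka7.
Count: 5.

5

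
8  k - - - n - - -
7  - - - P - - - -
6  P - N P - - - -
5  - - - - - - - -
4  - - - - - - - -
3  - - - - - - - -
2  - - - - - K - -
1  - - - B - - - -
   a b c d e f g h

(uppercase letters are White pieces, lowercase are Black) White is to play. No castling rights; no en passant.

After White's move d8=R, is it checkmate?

After d8=R: black king on a8; in check: yes, from the white rook on d8.
King squares — a7: attacked by Nc6; b7: attacked by Pa6; b8: attacked by Nc6.
Black has no legal moves → checkmate.

yes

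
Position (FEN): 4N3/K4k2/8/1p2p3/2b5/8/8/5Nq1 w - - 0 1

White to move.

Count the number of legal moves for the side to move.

White to move; king on a7.
In check: yes, from the black queen on g1.
Legal moves: Kb8, Ka8, Kb7, Ka6, Ne3.
Count: 5.

5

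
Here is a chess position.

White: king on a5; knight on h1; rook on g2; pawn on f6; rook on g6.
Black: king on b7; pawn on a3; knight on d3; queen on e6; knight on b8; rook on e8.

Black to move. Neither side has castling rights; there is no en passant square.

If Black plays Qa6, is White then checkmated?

After Qa6: white king on a5; in check: yes, from the black queen on a6.
King squares — a4: attacked by Qa6; b4: attacked by Nd3; b5: attacked by Qa6; a6: attacked by Kb7; b6: attacked by Qa6.
White has no legal moves → checkmate.

yes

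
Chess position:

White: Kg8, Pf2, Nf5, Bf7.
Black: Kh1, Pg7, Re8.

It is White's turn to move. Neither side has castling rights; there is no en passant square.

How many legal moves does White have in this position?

3

White to move; king on g8.
In check: yes, from the black rook on e8.
Legal moves: Kh7, Kxg7, Bxe8.
Count: 3.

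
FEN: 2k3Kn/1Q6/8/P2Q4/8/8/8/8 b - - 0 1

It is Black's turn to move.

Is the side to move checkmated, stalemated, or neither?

checkmate

Black to move; black king on c8.
In check: yes, from the white queen on b7.
King squares — b7: attacked by Qd5; c7: attacked by Qb7; d7: attacked by Qd5; b8: attacked by Qb7; d8: attacked by Qd5.
Legal moves for Black: none.
In check with no legal moves → checkmate.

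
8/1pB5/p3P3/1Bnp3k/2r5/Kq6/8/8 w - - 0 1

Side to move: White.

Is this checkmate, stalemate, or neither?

checkmate

White to move; white king on a3.
In check: yes, from the black queen on b3.
King squares — a2: attacked by Qb3; b2: attacked by Qb3; b3: attacked by Nc5; a4: attacked by Qb3; b4: attacked by Qb3.
Legal moves for White: none.
In check with no legal moves → checkmate.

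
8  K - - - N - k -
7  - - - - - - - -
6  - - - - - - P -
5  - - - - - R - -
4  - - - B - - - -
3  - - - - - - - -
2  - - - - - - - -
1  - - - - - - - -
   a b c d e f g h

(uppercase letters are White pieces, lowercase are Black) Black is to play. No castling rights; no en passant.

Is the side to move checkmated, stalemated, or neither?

Black to move; black king on g8.
In check: no.
King squares — f7: attacked by Rf5; g7: attacked by Bd4; h7: attacked by Pg6; f8: attacked by Rf5; h8: attacked by Bd4.
Legal moves for Black: none.
Not in check and no legal moves → stalemate.

stalemate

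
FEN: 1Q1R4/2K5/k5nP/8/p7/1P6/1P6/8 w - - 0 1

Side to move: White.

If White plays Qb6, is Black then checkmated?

After Qb6: black king on a6; in check: yes, from the white queen on b6.
King squares — a5: attacked by Qb6; b5: attacked by Qb6; b6: attacked by Kc7; a7: attacked by Qb6; b7: attacked by Qb6.
Black has no legal moves → checkmate.

yes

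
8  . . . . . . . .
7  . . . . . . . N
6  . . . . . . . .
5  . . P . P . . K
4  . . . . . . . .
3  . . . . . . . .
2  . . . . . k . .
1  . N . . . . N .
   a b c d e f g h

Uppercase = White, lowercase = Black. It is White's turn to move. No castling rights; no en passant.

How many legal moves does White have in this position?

16

White to move; king on h5.
In check: no.
Legal moves: Nf8, Nf6, Ng5, Kh6, Kg6, Kg5, Kh4, Kg4, Nh3+, Nf3, Ne2, Nc3, Na3, Nd2, e6, c6.
Count: 16.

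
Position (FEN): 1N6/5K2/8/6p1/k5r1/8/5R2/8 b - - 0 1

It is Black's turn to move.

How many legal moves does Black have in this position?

14

Black to move; king on a4.
In check: no.
Legal moves: Rh4, Rf4+, Re4, Rd4, Rc4, Rb4, Rg3, Rg2, Rg1, Kb5, Ka5, Kb4, Kb3, Ka3.
Count: 14.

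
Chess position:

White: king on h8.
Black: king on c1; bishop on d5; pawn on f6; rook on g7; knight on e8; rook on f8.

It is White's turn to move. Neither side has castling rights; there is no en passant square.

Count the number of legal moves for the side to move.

0

White to move; king on h8.
In check: yes, from the black rook on f8.
Legal moves: none.
Count: 0.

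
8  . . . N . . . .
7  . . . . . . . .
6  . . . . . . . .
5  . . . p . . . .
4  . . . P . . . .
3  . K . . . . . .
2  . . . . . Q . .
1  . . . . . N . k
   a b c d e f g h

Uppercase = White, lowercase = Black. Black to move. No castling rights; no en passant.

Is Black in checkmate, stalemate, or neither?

stalemate

Black to move; black king on h1.
In check: no.
King squares — g1: attacked by Qf2; g2: attacked by Qf2; h2: attacked by Nf1.
Legal moves for Black: none.
Not in check and no legal moves → stalemate.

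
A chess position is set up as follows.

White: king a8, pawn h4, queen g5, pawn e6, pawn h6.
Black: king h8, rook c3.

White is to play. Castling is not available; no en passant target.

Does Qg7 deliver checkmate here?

yes

After Qg7: black king on h8; in check: yes, from the white queen on g7.
King squares — g7: attacked by Ph6; h7: attacked by Qg7; g8: attacked by Qg7.
Black has no legal moves → checkmate.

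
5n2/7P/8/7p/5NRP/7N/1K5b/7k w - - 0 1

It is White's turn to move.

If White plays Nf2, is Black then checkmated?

After Nf2: black king on h1; in check: yes, from the white knight on f2.
King squares — g1: attacked by Rg4; g2: attacked by Nf4; h2: own bishop.
Black has no legal moves → checkmate.

yes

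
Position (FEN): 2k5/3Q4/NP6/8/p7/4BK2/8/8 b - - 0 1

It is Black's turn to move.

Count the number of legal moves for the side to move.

1

Black to move; king on c8.
In check: yes, from the white queen on d7.
Legal moves: Kxd7.
Count: 1.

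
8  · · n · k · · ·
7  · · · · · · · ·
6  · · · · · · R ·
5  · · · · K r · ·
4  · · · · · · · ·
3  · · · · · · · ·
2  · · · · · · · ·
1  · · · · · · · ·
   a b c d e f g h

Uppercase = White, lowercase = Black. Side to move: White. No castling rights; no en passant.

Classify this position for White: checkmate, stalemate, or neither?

White to move; white king on e5.
In check: yes, from the black rook on f5.
King squares — d4: available; e4: available; f4: attacked by Rf5; d5: attacked by Rf5; f5: available; d6: attacked by Nc8; e6: available; f6: attacked by Rf5.
Legal moves for White: Ke6, Kxf5, Ke4, Kd4.
White is in check but has 4 legal moves → neither.

neither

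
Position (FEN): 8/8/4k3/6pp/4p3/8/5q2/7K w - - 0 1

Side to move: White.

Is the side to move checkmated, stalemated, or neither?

stalemate

White to move; white king on h1.
In check: no.
King squares — g1: attacked by Qf2; g2: attacked by Qf2; h2: attacked by Qf2.
Legal moves for White: none.
Not in check and no legal moves → stalemate.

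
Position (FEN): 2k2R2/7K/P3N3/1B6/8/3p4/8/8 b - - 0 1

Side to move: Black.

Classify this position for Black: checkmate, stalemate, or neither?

checkmate

Black to move; black king on c8.
In check: yes, from the white rook on f8.
King squares — b7: attacked by Pa6; c7: attacked by Ne6; d7: attacked by Bb5; b8: attacked by Rf8; d8: attacked by Ne6.
Legal moves for Black: none.
In check with no legal moves → checkmate.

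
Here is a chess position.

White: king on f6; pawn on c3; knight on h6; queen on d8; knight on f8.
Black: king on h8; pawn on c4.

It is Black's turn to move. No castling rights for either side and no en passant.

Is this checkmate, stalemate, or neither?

Black to move; black king on h8.
In check: no.
King squares — g7: attacked by Kf6; h7: attacked by Nf8; g8: attacked by Nh6.
Legal moves for Black: none.
Not in check and no legal moves → stalemate.

stalemate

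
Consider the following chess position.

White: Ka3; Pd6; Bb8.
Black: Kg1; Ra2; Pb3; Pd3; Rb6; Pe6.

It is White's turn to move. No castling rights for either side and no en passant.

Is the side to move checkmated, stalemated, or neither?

checkmate

White to move; white king on a3.
In check: yes, from the black rook on a2.
King squares — a2: attacked by Pb3; b2: attacked by Ra2; b3: attacked by Rb6; a4: attacked by Ra2; b4: attacked by Rb6.
Legal moves for White: none.
In check with no legal moves → checkmate.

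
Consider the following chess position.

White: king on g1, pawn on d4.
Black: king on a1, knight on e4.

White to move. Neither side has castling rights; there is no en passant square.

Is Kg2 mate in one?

After Kg2: black king on a1; in check: no.
Black is not in check, so this cannot be checkmate.

no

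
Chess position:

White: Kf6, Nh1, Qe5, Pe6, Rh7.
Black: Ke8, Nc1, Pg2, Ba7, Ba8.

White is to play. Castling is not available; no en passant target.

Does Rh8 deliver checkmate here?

yes

After Rh8: black king on e8; in check: yes, from the white rook on h8.
King squares — d7: attacked by Pe6; e7: attacked by Kf6; f7: attacked by Pe6; d8: attacked by Rh8; f8: attacked by Rh8.
Black has no legal moves → checkmate.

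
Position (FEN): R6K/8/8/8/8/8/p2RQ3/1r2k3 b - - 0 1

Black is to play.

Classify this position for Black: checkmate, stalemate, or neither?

checkmate

Black to move; black king on e1.
In check: yes, from the white queen on e2.
King squares — d1: attacked by Rd2; f1: attacked by Qe2; d2: attacked by Qe2; e2: attacked by Rd2; f2: attacked by Qe2.
Legal moves for Black: none.
In check with no legal moves → checkmate.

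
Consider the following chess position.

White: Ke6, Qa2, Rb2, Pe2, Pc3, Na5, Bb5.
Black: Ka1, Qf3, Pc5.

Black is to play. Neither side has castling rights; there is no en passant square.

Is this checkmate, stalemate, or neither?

Black to move; black king on a1.
In check: yes, from the white queen on a2.
King squares — b1: attacked by Qa2; a2: attacked by Rb2; b2: attacked by Qa2.
Legal moves for Black: none.
In check with no legal moves → checkmate.

checkmate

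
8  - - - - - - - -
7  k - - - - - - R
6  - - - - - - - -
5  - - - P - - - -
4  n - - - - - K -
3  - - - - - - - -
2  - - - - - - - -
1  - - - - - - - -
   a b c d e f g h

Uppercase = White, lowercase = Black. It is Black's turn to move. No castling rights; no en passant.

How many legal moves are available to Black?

Black to move; king on a7.
In check: yes, from the white rook on h7.
Legal moves: Kb8, Ka8, Kb6, Ka6.
Count: 4.

4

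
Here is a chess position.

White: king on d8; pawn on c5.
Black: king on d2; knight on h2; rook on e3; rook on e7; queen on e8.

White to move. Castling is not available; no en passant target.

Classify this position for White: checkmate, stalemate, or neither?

checkmate

White to move; white king on d8.
In check: yes, from the black queen on e8.
King squares — c7: attacked by Re7; d7: attacked by Re7; e7: attacked by Re3; c8: attacked by Qe8; e8: attacked by Re7.
Legal moves for White: none.
In check with no legal moves → checkmate.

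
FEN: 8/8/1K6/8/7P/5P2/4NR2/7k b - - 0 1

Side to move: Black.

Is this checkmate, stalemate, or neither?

stalemate

Black to move; black king on h1.
In check: no.
King squares — g1: attacked by Ne2; g2: attacked by Rf2; h2: attacked by Rf2.
Legal moves for Black: none.
Not in check and no legal moves → stalemate.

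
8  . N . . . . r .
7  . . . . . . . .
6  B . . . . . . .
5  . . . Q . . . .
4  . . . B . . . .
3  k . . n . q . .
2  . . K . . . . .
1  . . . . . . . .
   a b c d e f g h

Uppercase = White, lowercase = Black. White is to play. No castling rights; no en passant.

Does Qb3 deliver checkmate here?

yes

After Qb3: black king on a3; in check: yes, from the white queen on b3.
King squares — a2: attacked by Qb3; b2: attacked by Kc2; b3: attacked by Kc2; a4: attacked by Qb3; b4: attacked by Qb3.
Black has no legal moves → checkmate.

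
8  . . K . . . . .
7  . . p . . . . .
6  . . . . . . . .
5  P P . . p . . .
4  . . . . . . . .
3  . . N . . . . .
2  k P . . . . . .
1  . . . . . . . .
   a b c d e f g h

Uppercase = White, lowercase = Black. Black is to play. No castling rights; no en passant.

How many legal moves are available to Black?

Black to move; king on a2.
In check: yes, from the white knight on c3.
Legal moves: Kb3, Kxb2, Ka1.
Count: 3.

3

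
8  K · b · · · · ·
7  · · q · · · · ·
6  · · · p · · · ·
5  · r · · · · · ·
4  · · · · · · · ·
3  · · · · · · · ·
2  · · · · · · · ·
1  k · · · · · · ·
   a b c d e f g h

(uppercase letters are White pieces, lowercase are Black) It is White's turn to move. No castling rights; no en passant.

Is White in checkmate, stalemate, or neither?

White to move; white king on a8.
In check: no.
King squares — a7: attacked by Qc7; b7: attacked by Rb5; b8: attacked by Rb5.
Legal moves for White: none.
Not in check and no legal moves → stalemate.

stalemate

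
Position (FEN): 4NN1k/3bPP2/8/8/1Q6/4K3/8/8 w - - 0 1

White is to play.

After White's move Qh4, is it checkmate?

yes

After Qh4: black king on h8; in check: yes, from the white queen on h4.
King squares — g7: attacked by Ne8; h7: attacked by Qh4; g8: attacked by Pf7.
Black has no legal moves → checkmate.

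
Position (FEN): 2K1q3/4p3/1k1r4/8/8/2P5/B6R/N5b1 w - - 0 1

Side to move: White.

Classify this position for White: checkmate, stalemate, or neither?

White to move; white king on c8.
In check: yes, from the black queen on e8.
King squares — b7: attacked by Kb6; c7: attacked by Kb6; d7: attacked by Rd6; b8: attacked by Qe8; d8: attacked by Rd6.
Legal moves for White: none.
In check with no legal moves → checkmate.

checkmate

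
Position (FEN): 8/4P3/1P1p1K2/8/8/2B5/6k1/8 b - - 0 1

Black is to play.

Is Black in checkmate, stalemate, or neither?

neither

Black to move; black king on g2.
In check: no.
Legal moves for Black: Kh3, Kg3, Kf3, Kh2, Kf2, Kh1, Kg1, Kf1, d5.
Black has 9 legal moves and is not in check → neither.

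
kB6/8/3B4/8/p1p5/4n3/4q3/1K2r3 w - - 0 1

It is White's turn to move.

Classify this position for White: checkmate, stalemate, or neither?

White to move; white king on b1.
In check: yes, from the black rook on e1.
King squares — a1: attacked by Re1; c1: attacked by Re1; a2: attacked by Qe2; b2: attacked by Qe2; c2: attacked by Qe2.
Legal moves for White: none.
In check with no legal moves → checkmate.

checkmate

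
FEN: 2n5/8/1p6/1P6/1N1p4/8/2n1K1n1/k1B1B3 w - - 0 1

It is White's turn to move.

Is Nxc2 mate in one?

After Nxc2: black king on a1; in check: yes, from the white knight on c2.
Black has 2 legal replies: Ka2, Kb1.
In check but a legal move exists → not checkmate.

no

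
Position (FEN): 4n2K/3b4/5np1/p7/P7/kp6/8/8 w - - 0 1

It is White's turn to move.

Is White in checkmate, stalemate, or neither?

White to move; white king on h8.
In check: no.
King squares — g7: attacked by Ne8; h7: attacked by Nf6; g8: attacked by Nf6.
Legal moves for White: none.
Not in check and no legal moves → stalemate.

stalemate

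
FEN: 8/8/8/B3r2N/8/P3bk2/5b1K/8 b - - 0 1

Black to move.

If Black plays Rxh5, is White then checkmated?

yes

After Rxh5: white king on h2; in check: yes, from the black rook on h5.
King squares — g1: attacked by Bf2; h1: attacked by Rh5; g2: attacked by Kf3; g3: attacked by Bf2; h3: attacked by Rh5.
White has no legal moves → checkmate.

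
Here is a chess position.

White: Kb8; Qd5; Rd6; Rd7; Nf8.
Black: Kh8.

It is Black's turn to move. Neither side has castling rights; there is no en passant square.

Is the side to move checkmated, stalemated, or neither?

Black to move; black king on h8.
In check: no.
King squares — g7: attacked by Rd7; h7: attacked by Rd7; g8: attacked by Qd5.
Legal moves for Black: none.
Not in check and no legal moves → stalemate.

stalemate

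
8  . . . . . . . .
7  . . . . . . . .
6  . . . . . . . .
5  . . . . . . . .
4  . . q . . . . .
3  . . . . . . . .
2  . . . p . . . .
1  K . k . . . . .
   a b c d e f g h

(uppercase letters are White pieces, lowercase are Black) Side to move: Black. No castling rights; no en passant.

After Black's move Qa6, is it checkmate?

yes

After Qa6: white king on a1; in check: yes, from the black queen on a6.
King squares — b1: attacked by Kc1; a2: attacked by Qa6; b2: attacked by Kc1.
White has no legal moves → checkmate.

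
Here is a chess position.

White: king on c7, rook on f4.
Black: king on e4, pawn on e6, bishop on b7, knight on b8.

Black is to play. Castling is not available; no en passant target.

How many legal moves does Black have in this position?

5

Black to move; king on e4.
In check: yes, from the white rook on f4.
Legal moves: Ke5, Kd5, Kxf4, Ke3, Kd3.
Count: 5.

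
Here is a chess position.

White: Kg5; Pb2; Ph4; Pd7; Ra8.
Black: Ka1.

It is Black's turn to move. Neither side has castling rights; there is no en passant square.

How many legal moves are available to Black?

2

Black to move; king on a1.
In check: yes, from the white rook on a8.
Legal moves: Kxb2, Kb1.
Count: 2.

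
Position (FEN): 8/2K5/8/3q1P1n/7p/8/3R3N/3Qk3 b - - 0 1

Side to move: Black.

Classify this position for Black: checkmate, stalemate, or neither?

Black to move; black king on e1.
In check: yes, from the white queen on d1.
King squares — d1: attacked by Rd2; f1: attacked by Qd1; d2: attacked by Qd1; e2: attacked by Qd1; f2: attacked by Rd2.
Legal moves for Black: none.
In check with no legal moves → checkmate.

checkmate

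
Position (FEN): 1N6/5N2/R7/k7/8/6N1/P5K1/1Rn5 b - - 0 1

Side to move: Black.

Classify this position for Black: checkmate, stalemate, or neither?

Black to move; black king on a5.
In check: yes, from the white rook on a6.
King squares — a4: attacked by Ra6; b4: attacked by Rb1; b5: attacked by Rb1; a6: attacked by Nb8; b6: attacked by Rb1.
Legal moves for Black: none.
In check with no legal moves → checkmate.

checkmate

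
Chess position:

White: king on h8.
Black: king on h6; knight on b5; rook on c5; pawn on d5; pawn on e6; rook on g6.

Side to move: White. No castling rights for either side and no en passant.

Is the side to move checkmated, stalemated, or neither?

White to move; white king on h8.
In check: no.
King squares — g7: attacked by Rg6; h7: attacked by Kh6; g8: attacked by Rg6.
Legal moves for White: none.
Not in check and no legal moves → stalemate.

stalemate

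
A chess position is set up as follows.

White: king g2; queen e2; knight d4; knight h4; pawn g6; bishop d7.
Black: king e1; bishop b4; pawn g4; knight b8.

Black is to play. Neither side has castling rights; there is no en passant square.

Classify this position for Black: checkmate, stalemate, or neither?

checkmate

Black to move; black king on e1.
In check: yes, from the white queen on e2.
King squares — d1: attacked by Qe2; f1: attacked by Qe2; d2: attacked by Qe2; e2: attacked by Nd4; f2: attacked by Qe2.
Legal moves for Black: none.
In check with no legal moves → checkmate.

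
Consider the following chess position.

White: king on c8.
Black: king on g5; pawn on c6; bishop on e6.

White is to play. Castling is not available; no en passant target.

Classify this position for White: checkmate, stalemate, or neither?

neither

White to move; white king on c8.
In check: yes, from the black bishop on e6.
Legal moves for White: Kd8, Kb8, Kc7, Kb7.
White is in check but has 4 legal moves → neither.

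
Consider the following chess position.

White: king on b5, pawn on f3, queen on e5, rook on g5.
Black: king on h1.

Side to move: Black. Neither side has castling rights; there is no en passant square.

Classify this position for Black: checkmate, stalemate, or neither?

Black to move; black king on h1.
In check: no.
King squares — g1: attacked by Rg5; g2: attacked by Rg5; h2: attacked by Qe5.
Legal moves for Black: none.
Not in check and no legal moves → stalemate.

stalemate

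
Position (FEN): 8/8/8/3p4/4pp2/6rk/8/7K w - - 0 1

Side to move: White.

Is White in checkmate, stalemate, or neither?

White to move; white king on h1.
In check: no.
King squares — g1: attacked by Rg3; g2: attacked by Rg3; h2: attacked by Kh3.
Legal moves for White: none.
Not in check and no legal moves → stalemate.

stalemate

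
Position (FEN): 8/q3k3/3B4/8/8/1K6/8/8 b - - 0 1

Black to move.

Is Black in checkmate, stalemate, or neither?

Black to move; black king on e7.
In check: yes, from the white bishop on d6.
Legal moves for Black: Ke8, Kd8, Kf7, Kd7, Kf6, Ke6, Kxd6.
Black is in check but has 7 legal moves → neither.

neither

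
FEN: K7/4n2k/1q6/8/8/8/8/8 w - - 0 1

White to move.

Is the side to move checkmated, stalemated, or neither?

stalemate

White to move; white king on a8.
In check: no.
King squares — a7: attacked by Qb6; b7: attacked by Qb6; b8: attacked by Qb6.
Legal moves for White: none.
Not in check and no legal moves → stalemate.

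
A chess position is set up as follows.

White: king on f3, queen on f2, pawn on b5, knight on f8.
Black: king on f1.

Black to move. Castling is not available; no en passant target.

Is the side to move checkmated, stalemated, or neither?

Black to move; black king on f1.
In check: yes, from the white queen on f2.
King squares — e1: attacked by Qf2; g1: attacked by Qf2; e2: attacked by Qf2; f2: attacked by Kf3; g2: attacked by Qf2.
Legal moves for Black: none.
In check with no legal moves → checkmate.

checkmate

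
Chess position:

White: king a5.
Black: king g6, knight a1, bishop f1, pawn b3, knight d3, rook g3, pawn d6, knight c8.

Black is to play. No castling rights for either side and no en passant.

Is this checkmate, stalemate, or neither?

neither

Black to move; black king on g6.
In check: no.
Legal moves for Black include: Ne7, Na7, Nb6, Kh7, Kg7, Kf7, Kh6, Kf6, Kh5, Kg5, Kf5, Rg5+, Rg4, Rh3, Rf3, Re3, Rg2, Rg1, ... (list truncated; more exist).
Black has legal moves and is not in check → neither.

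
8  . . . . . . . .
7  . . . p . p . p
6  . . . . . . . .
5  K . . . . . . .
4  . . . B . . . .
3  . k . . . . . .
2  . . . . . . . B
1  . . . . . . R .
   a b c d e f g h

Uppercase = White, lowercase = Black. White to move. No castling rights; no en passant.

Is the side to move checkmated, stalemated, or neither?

White to move; white king on a5.
In check: no.
Legal moves for White include: Kb6, Ka6, Kb5, Bh8, Bg7, Ba7, Bf6, Bb6, Bde5, Bc5, Be3, Bc3, Bf2, Bb2, Ba1, Bb8, Bc7, Bd6, ... (list truncated; more exist).
White has legal moves and is not in check → neither.

neither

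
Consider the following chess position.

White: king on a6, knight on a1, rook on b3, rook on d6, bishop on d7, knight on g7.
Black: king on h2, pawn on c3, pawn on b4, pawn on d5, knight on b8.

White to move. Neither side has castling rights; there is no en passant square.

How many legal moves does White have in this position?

White to move; king on a6.
In check: yes, from the black knight on b8.
Legal moves: Kb7, Ka7, Kb6, Kb5, Ka5.
Count: 5.

5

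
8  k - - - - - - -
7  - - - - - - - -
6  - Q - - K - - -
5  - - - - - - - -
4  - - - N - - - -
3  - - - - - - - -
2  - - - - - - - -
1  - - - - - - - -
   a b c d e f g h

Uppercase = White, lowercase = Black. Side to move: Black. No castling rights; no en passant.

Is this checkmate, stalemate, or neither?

Black to move; black king on a8.
In check: no.
King squares — a7: attacked by Qb6; b7: attacked by Qb6; b8: attacked by Qb6.
Legal moves for Black: none.
Not in check and no legal moves → stalemate.

stalemate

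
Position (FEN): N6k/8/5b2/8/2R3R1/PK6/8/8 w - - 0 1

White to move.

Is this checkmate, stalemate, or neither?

neither

White to move; white king on b3.
In check: no.
Legal moves for White include: Nc7, Nb6, Rg8+, Rg7, Rg6, Rg5, Rh4+, Rgf4, Rge4, Rgd4, Rg3, Rg2, Rg1, Rc8+, Rc7, Rc6, Rc5, Rcf4, ... (list truncated; more exist).
White has legal moves and is not in check → neither.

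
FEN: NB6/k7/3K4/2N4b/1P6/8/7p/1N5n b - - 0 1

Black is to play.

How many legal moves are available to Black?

Black to move; king on a7.
In check: yes, from the white bishop on b8.
Legal moves: Kxb8, Kxa8.
Count: 2.

2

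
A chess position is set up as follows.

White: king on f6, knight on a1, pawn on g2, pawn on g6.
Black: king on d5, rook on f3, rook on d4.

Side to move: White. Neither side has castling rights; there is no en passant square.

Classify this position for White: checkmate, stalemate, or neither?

neither

White to move; white king on f6.
In check: yes, from the black rook on f3.
Legal moves for White: Kg7, Ke7, Kg5, gxf3.
White is in check but has 4 legal moves → neither.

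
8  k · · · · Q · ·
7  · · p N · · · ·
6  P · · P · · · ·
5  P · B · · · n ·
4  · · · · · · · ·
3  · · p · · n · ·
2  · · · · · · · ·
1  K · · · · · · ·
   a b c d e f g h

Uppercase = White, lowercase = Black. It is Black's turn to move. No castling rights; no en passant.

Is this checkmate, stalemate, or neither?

checkmate

Black to move; black king on a8.
In check: yes, from the white queen on f8.
King squares — a7: attacked by Bc5; b7: attacked by Pa6; b8: attacked by Nd7.
Legal moves for Black: none.
In check with no legal moves → checkmate.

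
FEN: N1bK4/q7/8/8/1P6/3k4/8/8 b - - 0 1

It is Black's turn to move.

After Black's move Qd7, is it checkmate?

yes

After Qd7: white king on d8; in check: yes, from the black queen on d7.
King squares — c7: attacked by Qd7; d7: attacked by Bc8; e7: attacked by Qd7; c8: attacked by Qd7; e8: attacked by Qd7.
White has no legal moves → checkmate.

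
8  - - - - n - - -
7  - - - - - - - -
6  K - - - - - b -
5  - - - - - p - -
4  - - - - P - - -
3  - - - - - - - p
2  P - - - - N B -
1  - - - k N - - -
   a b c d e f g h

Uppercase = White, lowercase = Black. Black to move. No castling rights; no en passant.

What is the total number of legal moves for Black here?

Black to move; king on d1.
In check: yes, from the white knight on f2.
Legal moves: Ke2, Kd2, Kxe1, Kc1.
Count: 4.

4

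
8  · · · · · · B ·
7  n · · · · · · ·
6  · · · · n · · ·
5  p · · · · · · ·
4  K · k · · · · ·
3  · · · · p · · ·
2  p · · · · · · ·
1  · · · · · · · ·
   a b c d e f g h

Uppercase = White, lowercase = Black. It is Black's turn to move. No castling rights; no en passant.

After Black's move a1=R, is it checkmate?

After a1=R: white king on a4; in check: yes, from the black rook on a1.
King squares — a3: attacked by Ra1; b3: attacked by Kc4; b4: attacked by Kc4; a5: attacked by Ra1; b5: attacked by Kc4.
White has no legal moves → checkmate.

yes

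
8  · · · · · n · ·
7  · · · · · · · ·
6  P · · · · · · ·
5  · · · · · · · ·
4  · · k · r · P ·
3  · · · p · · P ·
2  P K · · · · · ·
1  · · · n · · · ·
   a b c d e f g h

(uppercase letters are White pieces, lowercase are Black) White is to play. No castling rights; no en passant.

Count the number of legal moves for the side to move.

White to move; king on b2.
In check: yes, from the black knight on d1.
Legal moves: Ka3, Kc1, Kb1, Ka1.
Count: 4.

4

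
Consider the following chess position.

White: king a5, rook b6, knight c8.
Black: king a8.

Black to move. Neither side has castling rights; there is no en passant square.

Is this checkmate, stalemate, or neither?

stalemate

Black to move; black king on a8.
In check: no.
King squares — a7: attacked by Nc8; b7: attacked by Rb6; b8: attacked by Rb6.
Legal moves for Black: none.
Not in check and no legal moves → stalemate.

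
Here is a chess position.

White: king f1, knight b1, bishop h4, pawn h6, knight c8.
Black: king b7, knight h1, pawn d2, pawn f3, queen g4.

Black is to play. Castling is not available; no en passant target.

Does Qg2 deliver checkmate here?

yes

After Qg2: white king on f1; in check: yes, from the black queen on g2.
King squares — e1: attacked by Pd2; g1: attacked by Qg2; e2: attacked by Qg2; f2: attacked by Nh1; g2: attacked by Pf3.
White has no legal moves → checkmate.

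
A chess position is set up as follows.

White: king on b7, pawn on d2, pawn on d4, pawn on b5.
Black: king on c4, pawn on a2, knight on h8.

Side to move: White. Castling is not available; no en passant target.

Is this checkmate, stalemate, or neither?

White to move; white king on b7.
In check: no.
Legal moves for White: Kc8, Kb8, Ka8, Kc7, Ka7, Kc6, Kb6, Ka6, b6, d5, d3+.
White has 11 legal moves and is not in check → neither.

neither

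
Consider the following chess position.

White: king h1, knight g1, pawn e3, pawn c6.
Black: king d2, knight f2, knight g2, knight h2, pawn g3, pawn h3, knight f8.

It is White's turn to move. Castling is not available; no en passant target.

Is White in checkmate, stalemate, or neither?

White to move; white king on h1.
In check: yes, from the black knight on f2.
King squares — g1: own knight; g2: attacked by Ph3; h2: attacked by Pg3.
Legal moves for White: none.
In check with no legal moves → checkmate.

checkmate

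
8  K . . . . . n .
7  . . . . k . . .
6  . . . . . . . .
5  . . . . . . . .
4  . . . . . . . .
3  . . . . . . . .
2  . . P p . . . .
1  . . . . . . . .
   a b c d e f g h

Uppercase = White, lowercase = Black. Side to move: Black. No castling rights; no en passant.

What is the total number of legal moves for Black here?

Black to move; king on e7.
In check: no.
Legal moves: Nh6, Nf6, Kf8, Ke8, Kd8, Kf7, Kd7, Kf6, Ke6, Kd6, d1=Q, d1=R, d1=B, d1=N.
Count: 14.

14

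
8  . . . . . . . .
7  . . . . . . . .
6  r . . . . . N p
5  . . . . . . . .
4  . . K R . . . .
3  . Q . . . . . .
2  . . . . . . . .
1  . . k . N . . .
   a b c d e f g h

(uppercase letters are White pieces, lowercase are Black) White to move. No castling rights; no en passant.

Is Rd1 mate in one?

yes

After Rd1: black king on c1; in check: yes, from the white rook on d1.
King squares — b1: attacked by Rd1; d1: attacked by Qb3; b2: attacked by Qb3; c2: attacked by Ne1; d2: attacked by Rd1.
Black has no legal moves → checkmate.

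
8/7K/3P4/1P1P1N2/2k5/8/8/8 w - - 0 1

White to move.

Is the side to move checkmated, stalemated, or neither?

White to move; white king on h7.
In check: no.
Legal moves for White: Kh8, Kg8, Kg7, Kh6, Kg6, Ng7, Ne7, Nh6, Nh4, Nd4, Ng3, Ne3+, d7, b6.
White has 14 legal moves and is not in check → neither.

neither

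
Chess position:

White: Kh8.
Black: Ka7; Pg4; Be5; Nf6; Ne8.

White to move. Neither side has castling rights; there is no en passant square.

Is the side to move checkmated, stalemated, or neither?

stalemate

White to move; white king on h8.
In check: no.
King squares — g7: attacked by Ne8; h7: attacked by Nf6; g8: attacked by Nf6.
Legal moves for White: none.
Not in check and no legal moves → stalemate.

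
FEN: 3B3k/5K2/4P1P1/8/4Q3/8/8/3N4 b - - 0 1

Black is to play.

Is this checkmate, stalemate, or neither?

Black to move; black king on h8.
In check: no.
King squares — g7: attacked by Kf7; h7: attacked by Pg6; g8: attacked by Kf7.
Legal moves for Black: none.
Not in check and no legal moves → stalemate.

stalemate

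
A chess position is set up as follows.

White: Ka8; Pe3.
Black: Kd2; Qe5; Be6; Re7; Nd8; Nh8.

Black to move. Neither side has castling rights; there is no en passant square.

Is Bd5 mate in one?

After Bd5: white king on a8; in check: yes, from the black bishop on d5.
King squares — a7: attacked by Re7; b7: attacked by Bd5; b8: attacked by Qe5.
White has no legal moves → checkmate.

yes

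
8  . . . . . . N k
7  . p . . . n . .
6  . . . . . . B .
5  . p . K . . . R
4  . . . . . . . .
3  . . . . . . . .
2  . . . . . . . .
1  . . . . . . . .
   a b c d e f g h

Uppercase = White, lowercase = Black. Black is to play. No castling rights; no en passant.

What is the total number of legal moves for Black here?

3

Black to move; king on h8.
In check: yes, from the white rook on h5.
Legal moves: Kxg8, Kg7, Nh6.
Count: 3.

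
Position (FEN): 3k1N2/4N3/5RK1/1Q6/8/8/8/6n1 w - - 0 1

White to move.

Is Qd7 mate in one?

After Qd7: black king on d8; in check: yes, from the white queen on d7.
King squares — c7: attacked by Qd7; d7: attacked by Nf8; e7: attacked by Qd7; c8: attacked by Qd7; e8: attacked by Qd7.
Black has no legal moves → checkmate.

yes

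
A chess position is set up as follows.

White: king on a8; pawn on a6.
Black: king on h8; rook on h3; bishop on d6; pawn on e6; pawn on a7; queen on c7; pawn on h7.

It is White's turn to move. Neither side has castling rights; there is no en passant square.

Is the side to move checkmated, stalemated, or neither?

White to move; white king on a8.
In check: no.
King squares — a7: attacked by Qc7; b7: attacked by Qc7; b8: attacked by Qc7.
Legal moves for White: none.
Not in check and no legal moves → stalemate.

stalemate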